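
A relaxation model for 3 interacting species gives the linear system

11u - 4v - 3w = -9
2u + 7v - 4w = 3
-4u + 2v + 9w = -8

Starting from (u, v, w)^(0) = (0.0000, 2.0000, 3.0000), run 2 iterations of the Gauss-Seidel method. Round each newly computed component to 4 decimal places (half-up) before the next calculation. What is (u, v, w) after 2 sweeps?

(-0.3861, -0.0301, -1.0538)

Iteration 1:
  u = (-9 - (-4)·2.0000 - (-3)·3.0000) / (11) = 0.7273
  v = (3 - (2)·0.7273 - (-4)·3.0000) / (7) = 1.9351
  w = (-8 - (-4)·0.7273 - (2)·1.9351) / (9) = -0.9957
Iteration 2:
  u = (-9 - (-4)·1.9351 - (-3)·-0.9957) / (11) = -0.3861
  v = (3 - (2)·-0.3861 - (-4)·-0.9957) / (7) = -0.0301
  w = (-8 - (-4)·-0.3861 - (2)·-0.0301) / (9) = -1.0538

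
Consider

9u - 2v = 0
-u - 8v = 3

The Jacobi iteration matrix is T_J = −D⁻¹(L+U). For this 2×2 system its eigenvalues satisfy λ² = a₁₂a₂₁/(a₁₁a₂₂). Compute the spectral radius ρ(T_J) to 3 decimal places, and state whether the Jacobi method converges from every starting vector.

a₁₂a₂₁/(a₁₁a₂₂) = (-2)·(-1) / ((9)·(-8)) = -0.027778
ρ = √|-0.027778| = √0.027778 = 0.167
ρ < 1, so Jacobi converges

0.167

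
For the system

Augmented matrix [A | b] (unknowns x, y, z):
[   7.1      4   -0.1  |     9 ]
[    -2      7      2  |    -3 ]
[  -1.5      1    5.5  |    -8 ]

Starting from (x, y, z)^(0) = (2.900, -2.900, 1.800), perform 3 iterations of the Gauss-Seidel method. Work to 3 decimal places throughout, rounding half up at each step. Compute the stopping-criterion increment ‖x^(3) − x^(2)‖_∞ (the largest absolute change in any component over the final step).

0.140

Iteration 1:
  x = (9 - (4)·-2.900 - (-0.1)·1.800) / (7.1) = 2.927
  y = (-3 - (-2)·2.927 - (2)·1.800) / (7) = -0.107
  z = (-8 - (-1.5)·2.927 - (1)·-0.107) / (5.5) = -0.637
Iteration 2:
  x = (9 - (4)·-0.107 - (-0.1)·-0.637) / (7.1) = 1.319
  y = (-3 - (-2)·1.319 - (2)·-0.637) / (7) = 0.130
  z = (-8 - (-1.5)·1.319 - (1)·0.130) / (5.5) = -1.118
Iteration 3:
  x = (9 - (4)·0.130 - (-0.1)·-1.118) / (7.1) = 1.179
  y = (-3 - (-2)·1.179 - (2)·-1.118) / (7) = 0.228
  z = (-8 - (-1.5)·1.179 - (1)·0.228) / (5.5) = -1.174
Change: (-0.140, 0.098, -0.056) → max |·| = 0.140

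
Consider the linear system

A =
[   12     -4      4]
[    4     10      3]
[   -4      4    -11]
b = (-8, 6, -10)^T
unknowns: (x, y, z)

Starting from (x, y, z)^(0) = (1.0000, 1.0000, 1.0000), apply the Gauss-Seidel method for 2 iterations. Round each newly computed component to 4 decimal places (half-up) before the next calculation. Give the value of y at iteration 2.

0.5648

Iteration 1:
  x = (-8 - (-4)·1.0000 - (4)·1.0000) / (12) = -0.6667
  y = (6 - (4)·-0.6667 - (3)·1.0000) / (10) = 0.5667
  z = (-10 - (-4)·-0.6667 - (4)·0.5667) / (-11) = 1.3576
Iteration 2:
  x = (-8 - (-4)·0.5667 - (4)·1.3576) / (12) = -0.9303
  y = (6 - (4)·-0.9303 - (3)·1.3576) / (10) = 0.5648
  z = (-10 - (-4)·-0.9303 - (4)·0.5648) / (-11) = 1.4528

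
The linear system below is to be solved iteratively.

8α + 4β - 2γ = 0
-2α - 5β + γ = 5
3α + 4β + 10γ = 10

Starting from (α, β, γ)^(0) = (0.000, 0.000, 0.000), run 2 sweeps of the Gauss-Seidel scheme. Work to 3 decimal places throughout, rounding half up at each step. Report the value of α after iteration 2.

0.850

Iteration 1:
  α = (0 - (4)·0.000 - (-2)·0.000) / (8) = 0.000
  β = (5 - (-2)·0.000 - (1)·0.000) / (-5) = -1.000
  γ = (10 - (3)·0.000 - (4)·-1.000) / (10) = 1.400
Iteration 2:
  α = (0 - (4)·-1.000 - (-2)·1.400) / (8) = 0.850
  β = (5 - (-2)·0.850 - (1)·1.400) / (-5) = -1.060
  γ = (10 - (3)·0.850 - (4)·-1.060) / (10) = 1.169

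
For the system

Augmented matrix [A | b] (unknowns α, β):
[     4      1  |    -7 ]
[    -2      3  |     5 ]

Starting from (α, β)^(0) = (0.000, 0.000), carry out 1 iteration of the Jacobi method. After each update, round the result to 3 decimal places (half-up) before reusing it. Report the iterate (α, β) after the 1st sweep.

Iteration 1:
  α = (-7 - (1)·0.000) / (4) = -1.750
  β = (5 - (-2)·0.000) / (3) = 1.667

(-1.750, 1.667)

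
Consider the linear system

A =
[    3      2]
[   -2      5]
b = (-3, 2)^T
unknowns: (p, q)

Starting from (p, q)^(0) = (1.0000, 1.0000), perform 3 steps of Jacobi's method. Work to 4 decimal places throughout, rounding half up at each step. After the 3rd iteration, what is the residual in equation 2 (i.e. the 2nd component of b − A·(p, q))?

1.4221

Iteration 1:
  p = (-3 - (2)·1.0000) / (3) = -1.6667
  q = (2 - (-2)·1.0000) / (5) = 0.8000
Iteration 2:
  p = (-3 - (2)·0.8000) / (3) = -1.5333
  q = (2 - (-2)·-1.6667) / (5) = -0.2667
Iteration 3:
  p = (-3 - (2)·-0.2667) / (3) = -0.8222
  q = (2 - (-2)·-1.5333) / (5) = -0.2133
Residual b − A·x = (-0.1068, 1.4221)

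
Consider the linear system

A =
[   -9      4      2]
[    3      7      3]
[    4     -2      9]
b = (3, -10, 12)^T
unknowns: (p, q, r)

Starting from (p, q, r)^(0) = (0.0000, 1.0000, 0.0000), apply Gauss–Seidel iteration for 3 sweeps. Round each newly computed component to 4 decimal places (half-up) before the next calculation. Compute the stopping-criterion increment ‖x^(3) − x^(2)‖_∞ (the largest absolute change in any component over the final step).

Iteration 1:
  p = (3 - (4)·1.0000 - (2)·0.0000) / (-9) = 0.1111
  q = (-10 - (3)·0.1111 - (3)·0.0000) / (7) = -1.4762
  r = (12 - (4)·0.1111 - (-2)·-1.4762) / (9) = 0.9559
Iteration 2:
  p = (3 - (4)·-1.4762 - (2)·0.9559) / (-9) = -0.7770
  q = (-10 - (3)·-0.7770 - (3)·0.9559) / (7) = -1.5052
  r = (12 - (4)·-0.7770 - (-2)·-1.5052) / (9) = 1.3442
Iteration 3:
  p = (3 - (4)·-1.5052 - (2)·1.3442) / (-9) = -0.7036
  q = (-10 - (3)·-0.7036 - (3)·1.3442) / (7) = -1.7031
  r = (12 - (4)·-0.7036 - (-2)·-1.7031) / (9) = 1.2676
Change: (0.0734, -0.1979, -0.0766) → max |·| = 0.1979

0.1979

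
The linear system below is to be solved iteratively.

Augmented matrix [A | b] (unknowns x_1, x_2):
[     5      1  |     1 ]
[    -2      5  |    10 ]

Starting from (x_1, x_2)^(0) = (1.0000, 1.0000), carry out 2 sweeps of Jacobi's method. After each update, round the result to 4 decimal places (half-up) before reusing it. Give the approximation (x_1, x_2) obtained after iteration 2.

Iteration 1:
  x_1 = (1 - (1)·1.0000) / (5) = 0.0000
  x_2 = (10 - (-2)·1.0000) / (5) = 2.4000
Iteration 2:
  x_1 = (1 - (1)·2.4000) / (5) = -0.2800
  x_2 = (10 - (-2)·0.0000) / (5) = 2.0000

(-0.2800, 2.0000)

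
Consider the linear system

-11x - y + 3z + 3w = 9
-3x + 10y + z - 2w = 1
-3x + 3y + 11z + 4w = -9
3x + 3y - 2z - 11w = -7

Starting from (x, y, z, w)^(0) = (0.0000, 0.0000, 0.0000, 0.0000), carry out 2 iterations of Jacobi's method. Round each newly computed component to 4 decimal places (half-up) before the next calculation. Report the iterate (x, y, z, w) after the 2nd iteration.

Iteration 1:
  x = (9 - (-1)·0.0000 - (3)·0.0000 - (3)·0.0000) / (-11) = -0.8182
  y = (1 - (-3)·0.0000 - (1)·0.0000 - (-2)·0.0000) / (10) = 0.1000
  z = (-9 - (-3)·0.0000 - (3)·0.0000 - (4)·0.0000) / (11) = -0.8182
  w = (-7 - (3)·0.0000 - (3)·0.0000 - (-2)·0.0000) / (-11) = 0.6364
Iteration 2:
  x = (9 - (-1)·0.1000 - (3)·-0.8182 - (3)·0.6364) / (-11) = -0.8769
  y = (1 - (-3)·-0.8182 - (1)·-0.8182 - (-2)·0.6364) / (10) = 0.0636
  z = (-9 - (-3)·-0.8182 - (3)·0.1000 - (4)·0.6364) / (11) = -1.3000
  w = (-7 - (3)·-0.8182 - (3)·0.1000 - (-2)·-0.8182) / (-11) = 0.5893

(-0.8769, 0.0636, -1.3000, 0.5893)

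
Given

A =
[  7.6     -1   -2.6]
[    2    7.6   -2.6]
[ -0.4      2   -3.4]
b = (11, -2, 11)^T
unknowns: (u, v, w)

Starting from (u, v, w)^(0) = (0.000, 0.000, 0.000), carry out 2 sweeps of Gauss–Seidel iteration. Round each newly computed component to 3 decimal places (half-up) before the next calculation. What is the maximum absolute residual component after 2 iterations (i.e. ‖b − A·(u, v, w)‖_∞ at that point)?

Iteration 1:
  u = (11 - (-1)·0.000 - (-2.6)·0.000) / (7.6) = 1.447
  v = (-2 - (2)·1.447 - (-2.6)·0.000) / (7.6) = -0.644
  w = (11 - (-0.4)·1.447 - (2)·-0.644) / (-3.4) = -3.784
Iteration 2:
  u = (11 - (-1)·-0.644 - (-2.6)·-3.784) / (7.6) = 0.068
  v = (-2 - (2)·0.068 - (-2.6)·-3.784) / (7.6) = -1.576
  w = (11 - (-0.4)·0.068 - (2)·-1.576) / (-3.4) = -4.170
Residual b − A·x = (-1.935, -1.000, 0.001); ∞-norm = 1.935

1.935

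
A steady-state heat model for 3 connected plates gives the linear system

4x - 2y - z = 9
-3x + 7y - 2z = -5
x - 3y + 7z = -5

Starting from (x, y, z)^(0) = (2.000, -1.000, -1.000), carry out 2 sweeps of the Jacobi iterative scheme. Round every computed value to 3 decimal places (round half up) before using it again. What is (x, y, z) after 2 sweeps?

(1.821, -0.480, -0.990)

Iteration 1:
  x = (9 - (-2)·-1.000 - (-1)·-1.000) / (4) = 1.500
  y = (-5 - (-3)·2.000 - (-2)·-1.000) / (7) = -0.143
  z = (-5 - (1)·2.000 - (-3)·-1.000) / (7) = -1.429
Iteration 2:
  x = (9 - (-2)·-0.143 - (-1)·-1.429) / (4) = 1.821
  y = (-5 - (-3)·1.500 - (-2)·-1.429) / (7) = -0.480
  z = (-5 - (1)·1.500 - (-3)·-0.143) / (7) = -0.990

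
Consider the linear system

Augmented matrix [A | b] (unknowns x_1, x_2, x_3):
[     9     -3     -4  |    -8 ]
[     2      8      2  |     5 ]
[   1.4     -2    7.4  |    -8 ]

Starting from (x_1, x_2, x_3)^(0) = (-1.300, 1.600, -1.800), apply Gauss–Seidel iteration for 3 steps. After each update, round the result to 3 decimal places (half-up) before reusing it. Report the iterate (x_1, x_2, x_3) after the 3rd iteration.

(-0.901, 1.028, -0.633)

Iteration 1:
  x_1 = (-8 - (-3)·1.600 - (-4)·-1.800) / (9) = -1.156
  x_2 = (5 - (2)·-1.156 - (2)·-1.800) / (8) = 1.364
  x_3 = (-8 - (1.4)·-1.156 - (-2)·1.364) / (7.4) = -0.494
Iteration 2:
  x_1 = (-8 - (-3)·1.364 - (-4)·-0.494) / (9) = -0.654
  x_2 = (5 - (2)·-0.654 - (2)·-0.494) / (8) = 0.912
  x_3 = (-8 - (1.4)·-0.654 - (-2)·0.912) / (7.4) = -0.711
Iteration 3:
  x_1 = (-8 - (-3)·0.912 - (-4)·-0.711) / (9) = -0.901
  x_2 = (5 - (2)·-0.901 - (2)·-0.711) / (8) = 1.028
  x_3 = (-8 - (1.4)·-0.901 - (-2)·1.028) / (7.4) = -0.633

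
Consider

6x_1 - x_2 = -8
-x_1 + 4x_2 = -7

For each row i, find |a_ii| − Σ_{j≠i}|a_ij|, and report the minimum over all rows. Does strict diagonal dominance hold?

row 1: |6| − (1) = 5
row 2: |4| − (1) = 3
minimum over rows = 3 → strictly diagonally dominant (convergence guaranteed)

3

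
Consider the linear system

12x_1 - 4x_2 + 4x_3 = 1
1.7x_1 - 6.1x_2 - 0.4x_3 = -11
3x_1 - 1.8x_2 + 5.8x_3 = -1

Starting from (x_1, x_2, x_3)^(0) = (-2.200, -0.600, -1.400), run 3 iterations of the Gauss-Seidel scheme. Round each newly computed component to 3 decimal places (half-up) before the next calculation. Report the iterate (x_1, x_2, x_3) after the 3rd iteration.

(0.707, 1.994, 0.081)

Iteration 1:
  x_1 = (1 - (-4)·-0.600 - (4)·-1.400) / (12) = 0.350
  x_2 = (-11 - (1.7)·0.350 - (-0.4)·-1.400) / (-6.1) = 1.993
  x_3 = (-1 - (3)·0.350 - (-1.8)·1.993) / (5.8) = 0.265
Iteration 2:
  x_1 = (1 - (-4)·1.993 - (4)·0.265) / (12) = 0.659
  x_2 = (-11 - (1.7)·0.659 - (-0.4)·0.265) / (-6.1) = 1.970
  x_3 = (-1 - (3)·0.659 - (-1.8)·1.970) / (5.8) = 0.098
Iteration 3:
  x_1 = (1 - (-4)·1.970 - (4)·0.098) / (12) = 0.707
  x_2 = (-11 - (1.7)·0.707 - (-0.4)·0.098) / (-6.1) = 1.994
  x_3 = (-1 - (3)·0.707 - (-1.8)·1.994) / (5.8) = 0.081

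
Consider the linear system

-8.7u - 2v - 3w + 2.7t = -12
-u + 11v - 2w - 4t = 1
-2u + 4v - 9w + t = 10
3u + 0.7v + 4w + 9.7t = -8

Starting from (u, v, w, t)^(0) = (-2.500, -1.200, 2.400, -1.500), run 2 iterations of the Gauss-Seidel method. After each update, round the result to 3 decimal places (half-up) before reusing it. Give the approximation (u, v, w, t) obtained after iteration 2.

Iteration 1:
  u = (-12 - (-2)·-1.200 - (-3)·2.400 - (2.7)·-1.500) / (-8.7) = 0.362
  v = (1 - (-1)·0.362 - (-2)·2.400 - (-4)·-1.500) / (11) = 0.015
  w = (10 - (-2)·0.362 - (4)·0.015 - (1)·-1.500) / (-9) = -1.352
  t = (-8 - (3)·0.362 - (0.7)·0.015 - (4)·-1.352) / (9.7) = -0.380
Iteration 2:
  u = (-12 - (-2)·0.015 - (-3)·-1.352 - (2.7)·-0.380) / (-8.7) = 1.724
  v = (1 - (-1)·1.724 - (-2)·-1.352 - (-4)·-0.380) / (11) = -0.136
  w = (10 - (-2)·1.724 - (4)·-0.136 - (1)·-0.380) / (-9) = -1.597
  t = (-8 - (3)·1.724 - (0.7)·-0.136 - (4)·-1.597) / (9.7) = -0.690

(1.724, -0.136, -1.597, -0.690)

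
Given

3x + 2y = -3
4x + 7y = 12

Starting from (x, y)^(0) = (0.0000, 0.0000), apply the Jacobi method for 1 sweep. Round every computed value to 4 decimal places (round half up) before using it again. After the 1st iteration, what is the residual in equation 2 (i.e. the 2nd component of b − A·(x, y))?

3.9999

Iteration 1:
  x = (-3 - (2)·0.0000) / (3) = -1.0000
  y = (12 - (4)·0.0000) / (7) = 1.7143
Residual b − A·x = (-3.4286, 3.9999)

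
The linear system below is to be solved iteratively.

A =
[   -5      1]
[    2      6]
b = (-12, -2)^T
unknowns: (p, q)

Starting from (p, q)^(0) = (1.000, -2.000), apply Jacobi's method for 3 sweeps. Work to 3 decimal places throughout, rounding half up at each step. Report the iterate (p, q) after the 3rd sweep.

Iteration 1:
  p = (-12 - (1)·-2.000) / (-5) = 2.000
  q = (-2 - (2)·1.000) / (6) = -0.667
Iteration 2:
  p = (-12 - (1)·-0.667) / (-5) = 2.267
  q = (-2 - (2)·2.000) / (6) = -1.000
Iteration 3:
  p = (-12 - (1)·-1.000) / (-5) = 2.200
  q = (-2 - (2)·2.267) / (6) = -1.089

(2.200, -1.089)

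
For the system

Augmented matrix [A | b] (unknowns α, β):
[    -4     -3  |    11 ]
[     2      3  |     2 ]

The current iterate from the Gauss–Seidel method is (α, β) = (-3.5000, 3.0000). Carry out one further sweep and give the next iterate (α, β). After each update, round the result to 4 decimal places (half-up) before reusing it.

One sweep:
  α = (11 - (-3)·3.0000) / (-4) = -5.0000
  β = (2 - (2)·-5.0000) / (3) = 4.0000

(-5.0000, 4.0000)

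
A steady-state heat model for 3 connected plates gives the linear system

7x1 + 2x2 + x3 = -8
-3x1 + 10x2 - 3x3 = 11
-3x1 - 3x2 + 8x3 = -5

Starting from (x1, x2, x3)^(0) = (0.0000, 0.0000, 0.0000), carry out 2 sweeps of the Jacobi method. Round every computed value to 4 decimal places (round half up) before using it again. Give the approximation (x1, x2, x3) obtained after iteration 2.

(-1.3679, 0.5696, -0.6411)

Iteration 1:
  x1 = (-8 - (2)·0.0000 - (1)·0.0000) / (7) = -1.1429
  x2 = (11 - (-3)·0.0000 - (-3)·0.0000) / (10) = 1.1000
  x3 = (-5 - (-3)·0.0000 - (-3)·0.0000) / (8) = -0.6250
Iteration 2:
  x1 = (-8 - (2)·1.1000 - (1)·-0.6250) / (7) = -1.3679
  x2 = (11 - (-3)·-1.1429 - (-3)·-0.6250) / (10) = 0.5696
  x3 = (-5 - (-3)·-1.1429 - (-3)·1.1000) / (8) = -0.6411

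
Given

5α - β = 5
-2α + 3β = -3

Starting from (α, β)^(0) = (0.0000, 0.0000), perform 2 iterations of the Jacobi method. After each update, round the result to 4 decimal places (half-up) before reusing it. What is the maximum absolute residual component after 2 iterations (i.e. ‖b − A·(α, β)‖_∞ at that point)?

Iteration 1:
  α = (5 - (-1)·0.0000) / (5) = 1.0000
  β = (-3 - (-2)·0.0000) / (3) = -1.0000
Iteration 2:
  α = (5 - (-1)·-1.0000) / (5) = 0.8000
  β = (-3 - (-2)·1.0000) / (3) = -0.3333
Residual b − A·x = (0.6667, -0.4001); ∞-norm = 0.6667

0.6667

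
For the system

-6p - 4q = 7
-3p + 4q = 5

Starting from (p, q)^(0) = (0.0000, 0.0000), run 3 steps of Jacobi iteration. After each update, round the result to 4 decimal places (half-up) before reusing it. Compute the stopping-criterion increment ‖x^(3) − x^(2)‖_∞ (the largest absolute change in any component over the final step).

0.6250

Iteration 1:
  p = (7 - (-4)·0.0000) / (-6) = -1.1667
  q = (5 - (-3)·0.0000) / (4) = 1.2500
Iteration 2:
  p = (7 - (-4)·1.2500) / (-6) = -2.0000
  q = (5 - (-3)·-1.1667) / (4) = 0.3750
Iteration 3:
  p = (7 - (-4)·0.3750) / (-6) = -1.4167
  q = (5 - (-3)·-2.0000) / (4) = -0.2500
Change: (0.5833, -0.6250) → max |·| = 0.6250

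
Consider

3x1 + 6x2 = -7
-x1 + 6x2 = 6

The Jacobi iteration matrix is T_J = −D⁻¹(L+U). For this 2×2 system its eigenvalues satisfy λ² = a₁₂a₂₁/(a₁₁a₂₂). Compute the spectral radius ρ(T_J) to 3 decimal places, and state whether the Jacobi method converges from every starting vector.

0.577

a₁₂a₂₁/(a₁₁a₂₂) = (6)·(-1) / ((3)·(6)) = -0.333333
ρ = √|-0.333333| = √0.333333 = 0.577
ρ < 1, so Jacobi converges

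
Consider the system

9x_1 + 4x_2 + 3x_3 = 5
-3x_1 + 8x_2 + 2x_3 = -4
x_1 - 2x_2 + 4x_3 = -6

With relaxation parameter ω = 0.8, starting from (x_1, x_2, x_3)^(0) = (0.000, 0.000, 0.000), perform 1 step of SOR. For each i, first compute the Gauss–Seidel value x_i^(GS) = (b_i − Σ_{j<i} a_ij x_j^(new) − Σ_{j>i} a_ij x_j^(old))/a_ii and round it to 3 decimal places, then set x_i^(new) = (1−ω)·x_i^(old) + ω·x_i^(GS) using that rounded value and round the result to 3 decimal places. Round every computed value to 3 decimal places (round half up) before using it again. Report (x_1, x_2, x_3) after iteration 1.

Iteration 1:
  x_1: GS value = (5 - (4)·0.000 - (3)·0.000) / (9) = 0.556;  x_1 ← (1−ω)·0.000 + ω·0.556 = 0.445
  x_2: GS value = (-4 - (-3)·0.445 - (2)·0.000) / (8) = -0.333;  x_2 ← (1−ω)·0.000 + ω·-0.333 = -0.266
  x_3: GS value = (-6 - (1)·0.445 - (-2)·-0.266) / (4) = -1.744;  x_3 ← (1−ω)·0.000 + ω·-1.744 = -1.395

(0.445, -0.266, -1.395)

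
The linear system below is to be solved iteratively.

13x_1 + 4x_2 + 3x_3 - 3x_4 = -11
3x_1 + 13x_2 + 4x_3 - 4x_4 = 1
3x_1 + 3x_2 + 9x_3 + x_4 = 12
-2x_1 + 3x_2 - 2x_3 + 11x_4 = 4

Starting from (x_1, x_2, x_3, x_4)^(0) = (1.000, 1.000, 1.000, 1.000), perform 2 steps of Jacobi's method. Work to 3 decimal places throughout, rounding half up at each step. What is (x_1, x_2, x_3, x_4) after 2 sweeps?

Iteration 1:
  x_1 = (-11 - (4)·1.000 - (3)·1.000 - (-3)·1.000) / (13) = -1.154
  x_2 = (1 - (3)·1.000 - (4)·1.000 - (-4)·1.000) / (13) = -0.154
  x_3 = (12 - (3)·1.000 - (3)·1.000 - (1)·1.000) / (9) = 0.556
  x_4 = (4 - (-2)·1.000 - (3)·1.000 - (-2)·1.000) / (11) = 0.455
Iteration 2:
  x_1 = (-11 - (4)·-0.154 - (3)·0.556 - (-3)·0.455) / (13) = -0.822
  x_2 = (1 - (3)·-1.154 - (4)·0.556 - (-4)·0.455) / (13) = 0.312
  x_3 = (12 - (3)·-1.154 - (3)·-0.154 - (1)·0.455) / (9) = 1.719
  x_4 = (4 - (-2)·-1.154 - (3)·-0.154 - (-2)·0.556) / (11) = 0.297

(-0.822, 0.312, 1.719, 0.297)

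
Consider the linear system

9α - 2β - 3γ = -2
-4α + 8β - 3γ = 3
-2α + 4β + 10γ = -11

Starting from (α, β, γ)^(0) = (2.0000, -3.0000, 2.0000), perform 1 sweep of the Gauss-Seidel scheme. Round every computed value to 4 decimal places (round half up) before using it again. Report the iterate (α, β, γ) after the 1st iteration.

(-0.2222, 1.0139, -1.5500)

Iteration 1:
  α = (-2 - (-2)·-3.0000 - (-3)·2.0000) / (9) = -0.2222
  β = (3 - (-4)·-0.2222 - (-3)·2.0000) / (8) = 1.0139
  γ = (-11 - (-2)·-0.2222 - (4)·1.0139) / (10) = -1.5500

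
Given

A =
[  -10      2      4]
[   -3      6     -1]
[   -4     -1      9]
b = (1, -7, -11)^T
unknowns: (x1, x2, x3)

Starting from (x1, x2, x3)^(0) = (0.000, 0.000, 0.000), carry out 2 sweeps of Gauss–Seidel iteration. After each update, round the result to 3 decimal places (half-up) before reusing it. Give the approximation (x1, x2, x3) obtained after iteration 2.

Iteration 1:
  x1 = (1 - (2)·0.000 - (4)·0.000) / (-10) = -0.100
  x2 = (-7 - (-3)·-0.100 - (-1)·0.000) / (6) = -1.217
  x3 = (-11 - (-4)·-0.100 - (-1)·-1.217) / (9) = -1.402
Iteration 2:
  x1 = (1 - (2)·-1.217 - (4)·-1.402) / (-10) = -0.904
  x2 = (-7 - (-3)·-0.904 - (-1)·-1.402) / (6) = -1.852
  x3 = (-11 - (-4)·-0.904 - (-1)·-1.852) / (9) = -1.830

(-0.904, -1.852, -1.830)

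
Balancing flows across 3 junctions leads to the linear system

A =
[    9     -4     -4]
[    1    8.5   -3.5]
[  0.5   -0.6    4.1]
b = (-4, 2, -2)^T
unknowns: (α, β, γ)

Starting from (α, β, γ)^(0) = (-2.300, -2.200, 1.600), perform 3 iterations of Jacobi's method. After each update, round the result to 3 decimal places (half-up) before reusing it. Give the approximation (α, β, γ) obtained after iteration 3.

(-0.502, 0.159, -0.453)

Iteration 1:
  α = (-4 - (-4)·-2.200 - (-4)·1.600) / (9) = -0.711
  β = (2 - (1)·-2.300 - (-3.5)·1.600) / (8.5) = 1.165
  γ = (-2 - (0.5)·-2.300 - (-0.6)·-2.200) / (4.1) = -0.529
Iteration 2:
  α = (-4 - (-4)·1.165 - (-4)·-0.529) / (9) = -0.162
  β = (2 - (1)·-0.711 - (-3.5)·-0.529) / (8.5) = 0.101
  γ = (-2 - (0.5)·-0.711 - (-0.6)·1.165) / (4.1) = -0.231
Iteration 3:
  α = (-4 - (-4)·0.101 - (-4)·-0.231) / (9) = -0.502
  β = (2 - (1)·-0.162 - (-3.5)·-0.231) / (8.5) = 0.159
  γ = (-2 - (0.5)·-0.162 - (-0.6)·0.101) / (4.1) = -0.453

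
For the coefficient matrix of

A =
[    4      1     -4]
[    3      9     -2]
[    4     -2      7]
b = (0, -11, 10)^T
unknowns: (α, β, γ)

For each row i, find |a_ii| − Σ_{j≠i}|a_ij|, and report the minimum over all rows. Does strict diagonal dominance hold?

row 1: |4| − (1+4) = -1
row 2: |9| − (3+2) = 4
row 3: |7| − (4+2) = 1
minimum over rows = -1 → not strictly diagonally dominant

-1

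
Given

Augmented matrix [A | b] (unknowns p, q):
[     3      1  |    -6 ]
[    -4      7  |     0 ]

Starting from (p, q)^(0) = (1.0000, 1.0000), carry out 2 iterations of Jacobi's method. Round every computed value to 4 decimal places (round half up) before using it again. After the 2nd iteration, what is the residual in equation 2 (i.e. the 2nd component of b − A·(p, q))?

Iteration 1:
  p = (-6 - (1)·1.0000) / (3) = -2.3333
  q = (0 - (-4)·1.0000) / (7) = 0.5714
Iteration 2:
  p = (-6 - (1)·0.5714) / (3) = -2.1905
  q = (0 - (-4)·-2.3333) / (7) = -1.3333
Residual b − A·x = (1.9048, 0.5711)

0.5711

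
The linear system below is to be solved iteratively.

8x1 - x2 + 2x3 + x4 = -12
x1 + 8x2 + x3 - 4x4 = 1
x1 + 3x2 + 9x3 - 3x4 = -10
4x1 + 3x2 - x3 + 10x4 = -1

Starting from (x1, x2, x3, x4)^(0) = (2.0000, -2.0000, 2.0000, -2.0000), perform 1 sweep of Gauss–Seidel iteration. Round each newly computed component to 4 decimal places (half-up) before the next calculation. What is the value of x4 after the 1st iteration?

Iteration 1:
  x1 = (-12 - (-1)·-2.0000 - (2)·2.0000 - (1)·-2.0000) / (8) = -2.0000
  x2 = (1 - (1)·-2.0000 - (1)·2.0000 - (-4)·-2.0000) / (8) = -0.8750
  x3 = (-10 - (1)·-2.0000 - (3)·-0.8750 - (-3)·-2.0000) / (9) = -1.2639
  x4 = (-1 - (4)·-2.0000 - (3)·-0.8750 - (-1)·-1.2639) / (10) = 0.8361

0.8361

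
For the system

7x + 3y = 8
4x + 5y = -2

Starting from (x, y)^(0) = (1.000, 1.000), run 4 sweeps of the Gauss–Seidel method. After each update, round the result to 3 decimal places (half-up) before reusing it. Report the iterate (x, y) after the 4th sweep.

Iteration 1:
  x = (8 - (3)·1.000) / (7) = 0.714
  y = (-2 - (4)·0.714) / (5) = -0.971
Iteration 2:
  x = (8 - (3)·-0.971) / (7) = 1.559
  y = (-2 - (4)·1.559) / (5) = -1.647
Iteration 3:
  x = (8 - (3)·-1.647) / (7) = 1.849
  y = (-2 - (4)·1.849) / (5) = -1.879
Iteration 4:
  x = (8 - (3)·-1.879) / (7) = 1.948
  y = (-2 - (4)·1.948) / (5) = -1.958

(1.948, -1.958)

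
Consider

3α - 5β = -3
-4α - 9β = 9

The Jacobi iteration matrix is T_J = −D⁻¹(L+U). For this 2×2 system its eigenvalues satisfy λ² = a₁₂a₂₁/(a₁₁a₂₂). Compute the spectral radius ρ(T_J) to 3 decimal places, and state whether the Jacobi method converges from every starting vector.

0.861

a₁₂a₂₁/(a₁₁a₂₂) = (-5)·(-4) / ((3)·(-9)) = -0.740741
ρ = √|-0.740741| = √0.740741 = 0.861
ρ < 1, so Jacobi converges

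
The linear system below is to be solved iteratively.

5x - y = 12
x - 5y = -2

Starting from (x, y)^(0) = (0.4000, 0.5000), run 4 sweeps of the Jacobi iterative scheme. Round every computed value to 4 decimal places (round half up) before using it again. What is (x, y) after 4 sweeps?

(2.5798, 0.9160)

Iteration 1:
  x = (12 - (-1)·0.5000) / (5) = 2.5000
  y = (-2 - (1)·0.4000) / (-5) = 0.4800
Iteration 2:
  x = (12 - (-1)·0.4800) / (5) = 2.4960
  y = (-2 - (1)·2.5000) / (-5) = 0.9000
Iteration 3:
  x = (12 - (-1)·0.9000) / (5) = 2.5800
  y = (-2 - (1)·2.4960) / (-5) = 0.8992
Iteration 4:
  x = (12 - (-1)·0.8992) / (5) = 2.5798
  y = (-2 - (1)·2.5800) / (-5) = 0.9160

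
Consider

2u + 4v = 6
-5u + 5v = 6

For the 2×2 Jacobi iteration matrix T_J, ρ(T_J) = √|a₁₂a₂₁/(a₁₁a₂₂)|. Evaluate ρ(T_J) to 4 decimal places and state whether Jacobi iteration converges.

a₁₂a₂₁/(a₁₁a₂₂) = (4)·(-5) / ((2)·(5)) = -2.000000
ρ = √|-2.000000| = √2.000000 = 1.4142
ρ > 1, so Jacobi diverges

1.4142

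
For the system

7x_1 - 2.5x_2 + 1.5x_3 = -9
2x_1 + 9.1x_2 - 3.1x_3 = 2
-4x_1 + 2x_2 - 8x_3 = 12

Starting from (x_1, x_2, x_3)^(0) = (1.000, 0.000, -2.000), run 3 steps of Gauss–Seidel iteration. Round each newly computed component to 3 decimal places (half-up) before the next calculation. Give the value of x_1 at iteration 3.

-1.061

Iteration 1:
  x_1 = (-9 - (-2.5)·0.000 - (1.5)·-2.000) / (7) = -0.857
  x_2 = (2 - (2)·-0.857 - (-3.1)·-2.000) / (9.1) = -0.273
  x_3 = (12 - (-4)·-0.857 - (2)·-0.273) / (-8) = -1.140
Iteration 2:
  x_1 = (-9 - (-2.5)·-0.273 - (1.5)·-1.140) / (7) = -1.139
  x_2 = (2 - (2)·-1.139 - (-3.1)·-1.140) / (9.1) = 0.082
  x_3 = (12 - (-4)·-1.139 - (2)·0.082) / (-8) = -0.910
Iteration 3:
  x_1 = (-9 - (-2.5)·0.082 - (1.5)·-0.910) / (7) = -1.061
  x_2 = (2 - (2)·-1.061 - (-3.1)·-0.910) / (9.1) = 0.143
  x_3 = (12 - (-4)·-1.061 - (2)·0.143) / (-8) = -0.934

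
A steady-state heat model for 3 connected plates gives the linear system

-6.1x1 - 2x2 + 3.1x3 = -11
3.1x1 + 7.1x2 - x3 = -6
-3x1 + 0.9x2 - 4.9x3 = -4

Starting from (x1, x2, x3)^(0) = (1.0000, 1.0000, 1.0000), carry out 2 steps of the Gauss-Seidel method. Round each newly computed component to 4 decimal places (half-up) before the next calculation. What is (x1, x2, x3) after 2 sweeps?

(1.9693, -1.8016, -0.7203)

Iteration 1:
  x1 = (-11 - (-2)·1.0000 - (3.1)·1.0000) / (-6.1) = 1.9836
  x2 = (-6 - (3.1)·1.9836 - (-1)·1.0000) / (7.1) = -1.5703
  x3 = (-4 - (-3)·1.9836 - (0.9)·-1.5703) / (-4.9) = -0.6865
Iteration 2:
  x1 = (-11 - (-2)·-1.5703 - (3.1)·-0.6865) / (-6.1) = 1.9693
  x2 = (-6 - (3.1)·1.9693 - (-1)·-0.6865) / (7.1) = -1.8016
  x3 = (-4 - (-3)·1.9693 - (0.9)·-1.8016) / (-4.9) = -0.7203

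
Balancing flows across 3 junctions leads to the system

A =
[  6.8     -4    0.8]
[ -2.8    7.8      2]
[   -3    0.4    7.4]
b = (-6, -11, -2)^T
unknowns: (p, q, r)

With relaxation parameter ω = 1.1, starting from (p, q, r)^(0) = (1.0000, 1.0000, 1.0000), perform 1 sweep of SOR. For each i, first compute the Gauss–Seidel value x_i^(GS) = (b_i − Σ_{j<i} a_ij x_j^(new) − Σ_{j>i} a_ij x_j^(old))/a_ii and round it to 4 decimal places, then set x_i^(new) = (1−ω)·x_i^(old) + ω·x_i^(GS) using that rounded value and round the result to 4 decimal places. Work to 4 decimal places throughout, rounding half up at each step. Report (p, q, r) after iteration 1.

Iteration 1:
  p: GS value = (-6 - (-4)·1.0000 - (0.8)·1.0000) / (6.8) = -0.4118;  p ← (1−ω)·1.0000 + ω·-0.4118 = -0.5530
  q: GS value = (-11 - (-2.8)·-0.5530 - (2)·1.0000) / (7.8) = -1.8652;  q ← (1−ω)·1.0000 + ω·-1.8652 = -2.1517
  r: GS value = (-2 - (-3)·-0.5530 - (0.4)·-2.1517) / (7.4) = -0.3782;  r ← (1−ω)·1.0000 + ω·-0.3782 = -0.5160

(-0.5530, -2.1517, -0.5160)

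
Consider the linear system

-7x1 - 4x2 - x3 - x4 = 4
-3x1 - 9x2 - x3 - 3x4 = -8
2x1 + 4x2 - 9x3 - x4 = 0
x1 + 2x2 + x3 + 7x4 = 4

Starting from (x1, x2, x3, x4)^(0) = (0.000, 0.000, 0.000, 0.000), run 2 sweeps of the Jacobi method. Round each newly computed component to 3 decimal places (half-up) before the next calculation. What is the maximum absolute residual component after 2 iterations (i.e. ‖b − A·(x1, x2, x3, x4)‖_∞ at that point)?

2.080

Iteration 1:
  x1 = (4 - (-4)·0.000 - (-1)·0.000 - (-1)·0.000) / (-7) = -0.571
  x2 = (-8 - (-3)·0.000 - (-1)·0.000 - (-3)·0.000) / (-9) = 0.889
  x3 = (0 - (2)·0.000 - (4)·0.000 - (-1)·0.000) / (-9) = 0.000
  x4 = (4 - (1)·0.000 - (2)·0.000 - (1)·0.000) / (7) = 0.571
Iteration 2:
  x1 = (4 - (-4)·0.889 - (-1)·0.000 - (-1)·0.571) / (-7) = -1.161
  x2 = (-8 - (-3)·-0.571 - (-1)·0.000 - (-3)·0.571) / (-9) = 0.889
  x3 = (0 - (2)·-0.571 - (4)·0.889 - (-1)·0.571) / (-9) = 0.205
  x4 = (4 - (1)·-0.571 - (2)·0.889 - (1)·0.000) / (7) = 0.399
Residual b − A·x = (0.033, -2.080, 1.010, 0.385); ∞-norm = 2.080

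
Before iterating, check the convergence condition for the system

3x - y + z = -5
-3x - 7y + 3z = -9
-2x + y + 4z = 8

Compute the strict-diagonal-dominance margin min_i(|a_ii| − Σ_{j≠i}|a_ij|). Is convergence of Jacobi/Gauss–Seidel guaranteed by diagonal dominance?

row 1: |3| − (1+1) = 1
row 2: |-7| − (3+3) = 1
row 3: |4| − (2+1) = 1
minimum over rows = 1 → strictly diagonally dominant (convergence guaranteed)

1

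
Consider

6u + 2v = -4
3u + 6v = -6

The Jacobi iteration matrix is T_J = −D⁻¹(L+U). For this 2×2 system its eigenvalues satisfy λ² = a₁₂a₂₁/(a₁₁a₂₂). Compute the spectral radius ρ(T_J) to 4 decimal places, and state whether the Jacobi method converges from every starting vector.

0.4082

a₁₂a₂₁/(a₁₁a₂₂) = (2)·(3) / ((6)·(6)) = 0.166667
ρ = √|0.166667| = √0.166667 = 0.4082
ρ < 1, so Jacobi converges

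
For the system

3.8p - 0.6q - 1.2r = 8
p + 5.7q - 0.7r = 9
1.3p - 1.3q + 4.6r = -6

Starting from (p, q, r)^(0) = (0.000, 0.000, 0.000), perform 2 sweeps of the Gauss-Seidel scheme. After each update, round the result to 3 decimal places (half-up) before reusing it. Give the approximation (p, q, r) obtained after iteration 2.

(1.805, 1.071, -1.512)

Iteration 1:
  p = (8 - (-0.6)·0.000 - (-1.2)·0.000) / (3.8) = 2.105
  q = (9 - (1)·2.105 - (-0.7)·0.000) / (5.7) = 1.210
  r = (-6 - (1.3)·2.105 - (-1.3)·1.210) / (4.6) = -1.557
Iteration 2:
  p = (8 - (-0.6)·1.210 - (-1.2)·-1.557) / (3.8) = 1.805
  q = (9 - (1)·1.805 - (-0.7)·-1.557) / (5.7) = 1.071
  r = (-6 - (1.3)·1.805 - (-1.3)·1.071) / (4.6) = -1.512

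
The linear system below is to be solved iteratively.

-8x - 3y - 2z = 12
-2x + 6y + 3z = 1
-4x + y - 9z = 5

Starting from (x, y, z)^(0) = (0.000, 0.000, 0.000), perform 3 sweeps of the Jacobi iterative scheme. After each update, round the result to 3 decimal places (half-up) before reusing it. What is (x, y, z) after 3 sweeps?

(-1.512, -0.373, 0.071)

Iteration 1:
  x = (12 - (-3)·0.000 - (-2)·0.000) / (-8) = -1.500
  y = (1 - (-2)·0.000 - (3)·0.000) / (6) = 0.167
  z = (5 - (-4)·0.000 - (1)·0.000) / (-9) = -0.556
Iteration 2:
  x = (12 - (-3)·0.167 - (-2)·-0.556) / (-8) = -1.424
  y = (1 - (-2)·-1.500 - (3)·-0.556) / (6) = -0.055
  z = (5 - (-4)·-1.500 - (1)·0.167) / (-9) = 0.130
Iteration 3:
  x = (12 - (-3)·-0.055 - (-2)·0.130) / (-8) = -1.512
  y = (1 - (-2)·-1.424 - (3)·0.130) / (6) = -0.373
  z = (5 - (-4)·-1.424 - (1)·-0.055) / (-9) = 0.071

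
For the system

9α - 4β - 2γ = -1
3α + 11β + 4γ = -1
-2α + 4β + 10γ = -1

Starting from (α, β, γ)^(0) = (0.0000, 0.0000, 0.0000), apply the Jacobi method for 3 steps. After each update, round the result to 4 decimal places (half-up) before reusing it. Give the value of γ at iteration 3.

-0.1251

Iteration 1:
  α = (-1 - (-4)·0.0000 - (-2)·0.0000) / (9) = -0.1111
  β = (-1 - (3)·0.0000 - (4)·0.0000) / (11) = -0.0909
  γ = (-1 - (-2)·0.0000 - (4)·0.0000) / (10) = -0.1000
Iteration 2:
  α = (-1 - (-4)·-0.0909 - (-2)·-0.1000) / (9) = -0.1737
  β = (-1 - (3)·-0.1111 - (4)·-0.1000) / (11) = -0.0242
  γ = (-1 - (-2)·-0.1111 - (4)·-0.0909) / (10) = -0.0859
Iteration 3:
  α = (-1 - (-4)·-0.0242 - (-2)·-0.0859) / (9) = -0.1410
  β = (-1 - (3)·-0.1737 - (4)·-0.0859) / (11) = -0.0123
  γ = (-1 - (-2)·-0.1737 - (4)·-0.0242) / (10) = -0.1251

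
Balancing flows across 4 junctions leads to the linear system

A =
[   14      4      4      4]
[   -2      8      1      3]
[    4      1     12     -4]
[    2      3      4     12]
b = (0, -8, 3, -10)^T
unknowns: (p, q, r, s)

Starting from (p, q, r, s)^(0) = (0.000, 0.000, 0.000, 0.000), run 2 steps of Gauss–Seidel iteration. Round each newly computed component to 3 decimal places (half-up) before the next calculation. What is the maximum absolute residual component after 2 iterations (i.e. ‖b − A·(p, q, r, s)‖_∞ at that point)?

0.431

Iteration 1:
  p = (0 - (4)·0.000 - (4)·0.000 - (4)·0.000) / (14) = 0.000
  q = (-8 - (-2)·0.000 - (1)·0.000 - (3)·0.000) / (8) = -1.000
  r = (3 - (4)·0.000 - (1)·-1.000 - (-4)·0.000) / (12) = 0.333
  s = (-10 - (2)·0.000 - (3)·-1.000 - (4)·0.333) / (12) = -0.694
Iteration 2:
  p = (0 - (4)·-1.000 - (4)·0.333 - (4)·-0.694) / (14) = 0.389
  q = (-8 - (-2)·0.389 - (1)·0.333 - (3)·-0.694) / (8) = -0.684
  r = (3 - (4)·0.389 - (1)·-0.684 - (-4)·-0.694) / (12) = -0.054
  s = (-10 - (2)·0.389 - (3)·-0.684 - (4)·-0.054) / (12) = -0.709
Residual b − A·x = (0.342, 0.431, -0.060, -0.002); ∞-norm = 0.431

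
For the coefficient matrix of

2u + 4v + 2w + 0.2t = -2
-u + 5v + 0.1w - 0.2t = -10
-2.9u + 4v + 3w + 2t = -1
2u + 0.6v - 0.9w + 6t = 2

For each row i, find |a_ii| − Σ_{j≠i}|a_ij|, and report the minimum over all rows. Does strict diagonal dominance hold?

-5.9

row 1: |2| − (4+2+0.2) = -4.2
row 2: |5| − (1+0.1+0.2) = 3.7
row 3: |3| − (2.9+4+2) = -5.9
row 4: |6| − (2+0.6+0.9) = 2.5
minimum over rows = -5.9 → not strictly diagonally dominant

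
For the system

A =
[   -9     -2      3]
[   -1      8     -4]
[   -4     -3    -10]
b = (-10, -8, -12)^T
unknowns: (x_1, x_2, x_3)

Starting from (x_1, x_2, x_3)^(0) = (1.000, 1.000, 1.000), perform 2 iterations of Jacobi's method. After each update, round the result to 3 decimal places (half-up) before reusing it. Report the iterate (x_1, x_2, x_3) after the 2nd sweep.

Iteration 1:
  x_1 = (-10 - (-2)·1.000 - (3)·1.000) / (-9) = 1.222
  x_2 = (-8 - (-1)·1.000 - (-4)·1.000) / (8) = -0.375
  x_3 = (-12 - (-4)·1.000 - (-3)·1.000) / (-10) = 0.500
Iteration 2:
  x_1 = (-10 - (-2)·-0.375 - (3)·0.500) / (-9) = 1.361
  x_2 = (-8 - (-1)·1.222 - (-4)·0.500) / (8) = -0.597
  x_3 = (-12 - (-4)·1.222 - (-3)·-0.375) / (-10) = 0.824

(1.361, -0.597, 0.824)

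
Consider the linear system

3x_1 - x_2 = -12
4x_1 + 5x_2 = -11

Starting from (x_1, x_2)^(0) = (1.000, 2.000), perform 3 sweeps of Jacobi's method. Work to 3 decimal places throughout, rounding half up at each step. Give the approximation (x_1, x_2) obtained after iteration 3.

Iteration 1:
  x_1 = (-12 - (-1)·2.000) / (3) = -3.333
  x_2 = (-11 - (4)·1.000) / (5) = -3.000
Iteration 2:
  x_1 = (-12 - (-1)·-3.000) / (3) = -5.000
  x_2 = (-11 - (4)·-3.333) / (5) = 0.466
Iteration 3:
  x_1 = (-12 - (-1)·0.466) / (3) = -3.845
  x_2 = (-11 - (4)·-5.000) / (5) = 1.800

(-3.845, 1.800)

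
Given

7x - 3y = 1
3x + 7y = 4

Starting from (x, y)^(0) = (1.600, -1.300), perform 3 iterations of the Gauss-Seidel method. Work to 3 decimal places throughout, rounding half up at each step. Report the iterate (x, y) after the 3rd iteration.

(0.303, 0.442)

Iteration 1:
  x = (1 - (-3)·-1.300) / (7) = -0.414
  y = (4 - (3)·-0.414) / (7) = 0.749
Iteration 2:
  x = (1 - (-3)·0.749) / (7) = 0.464
  y = (4 - (3)·0.464) / (7) = 0.373
Iteration 3:
  x = (1 - (-3)·0.373) / (7) = 0.303
  y = (4 - (3)·0.303) / (7) = 0.442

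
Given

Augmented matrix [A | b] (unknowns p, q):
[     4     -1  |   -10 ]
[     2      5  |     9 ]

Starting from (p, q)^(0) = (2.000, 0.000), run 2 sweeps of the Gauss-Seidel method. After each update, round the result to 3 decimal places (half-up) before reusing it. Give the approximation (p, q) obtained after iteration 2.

Iteration 1:
  p = (-10 - (-1)·0.000) / (4) = -2.500
  q = (9 - (2)·-2.500) / (5) = 2.800
Iteration 2:
  p = (-10 - (-1)·2.800) / (4) = -1.800
  q = (9 - (2)·-1.800) / (5) = 2.520

(-1.800, 2.520)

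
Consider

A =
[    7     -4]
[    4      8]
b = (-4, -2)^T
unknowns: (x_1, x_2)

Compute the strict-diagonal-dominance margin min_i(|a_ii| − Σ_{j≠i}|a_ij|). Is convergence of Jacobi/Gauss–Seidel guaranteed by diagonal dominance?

3

row 1: |7| − (4) = 3
row 2: |8| − (4) = 4
minimum over rows = 3 → strictly diagonally dominant (convergence guaranteed)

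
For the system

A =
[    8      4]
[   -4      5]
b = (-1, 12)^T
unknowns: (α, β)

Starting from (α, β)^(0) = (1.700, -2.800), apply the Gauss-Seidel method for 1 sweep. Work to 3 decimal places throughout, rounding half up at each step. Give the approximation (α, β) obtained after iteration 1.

(1.275, 3.420)

Iteration 1:
  α = (-1 - (4)·-2.800) / (8) = 1.275
  β = (12 - (-4)·1.275) / (5) = 3.420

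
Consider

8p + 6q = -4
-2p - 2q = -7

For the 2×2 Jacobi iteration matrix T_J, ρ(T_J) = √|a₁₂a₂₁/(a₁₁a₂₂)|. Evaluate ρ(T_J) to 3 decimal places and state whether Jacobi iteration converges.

0.866

a₁₂a₂₁/(a₁₁a₂₂) = (6)·(-2) / ((8)·(-2)) = 0.750000
ρ = √|0.750000| = √0.750000 = 0.866
ρ < 1, so Jacobi converges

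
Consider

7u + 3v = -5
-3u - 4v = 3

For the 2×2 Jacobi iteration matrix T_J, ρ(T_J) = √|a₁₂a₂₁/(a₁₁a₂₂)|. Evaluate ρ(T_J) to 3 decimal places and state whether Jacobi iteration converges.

a₁₂a₂₁/(a₁₁a₂₂) = (3)·(-3) / ((7)·(-4)) = 0.321429
ρ = √|0.321429| = √0.321429 = 0.567
ρ < 1, so Jacobi converges

0.567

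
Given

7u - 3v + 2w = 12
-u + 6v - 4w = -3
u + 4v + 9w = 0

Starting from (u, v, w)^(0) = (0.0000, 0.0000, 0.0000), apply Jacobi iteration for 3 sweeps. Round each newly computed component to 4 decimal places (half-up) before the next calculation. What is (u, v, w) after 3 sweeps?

(1.6134, -0.2289, -0.0714)

Iteration 1:
  u = (12 - (-3)·0.0000 - (2)·0.0000) / (7) = 1.7143
  v = (-3 - (-1)·0.0000 - (-4)·0.0000) / (6) = -0.5000
  w = (0 - (1)·0.0000 - (4)·0.0000) / (9) = 0.0000
Iteration 2:
  u = (12 - (-3)·-0.5000 - (2)·0.0000) / (7) = 1.5000
  v = (-3 - (-1)·1.7143 - (-4)·0.0000) / (6) = -0.2143
  w = (0 - (1)·1.7143 - (4)·-0.5000) / (9) = 0.0317
Iteration 3:
  u = (12 - (-3)·-0.2143 - (2)·0.0317) / (7) = 1.6134
  v = (-3 - (-1)·1.5000 - (-4)·0.0317) / (6) = -0.2289
  w = (0 - (1)·1.5000 - (4)·-0.2143) / (9) = -0.0714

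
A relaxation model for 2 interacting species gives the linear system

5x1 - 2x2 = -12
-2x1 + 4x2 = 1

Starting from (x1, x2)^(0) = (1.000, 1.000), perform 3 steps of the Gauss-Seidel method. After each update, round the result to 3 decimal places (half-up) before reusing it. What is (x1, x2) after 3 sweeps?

Iteration 1:
  x1 = (-12 - (-2)·1.000) / (5) = -2.000
  x2 = (1 - (-2)·-2.000) / (4) = -0.750
Iteration 2:
  x1 = (-12 - (-2)·-0.750) / (5) = -2.700
  x2 = (1 - (-2)·-2.700) / (4) = -1.100
Iteration 3:
  x1 = (-12 - (-2)·-1.100) / (5) = -2.840
  x2 = (1 - (-2)·-2.840) / (4) = -1.170

(-2.840, -1.170)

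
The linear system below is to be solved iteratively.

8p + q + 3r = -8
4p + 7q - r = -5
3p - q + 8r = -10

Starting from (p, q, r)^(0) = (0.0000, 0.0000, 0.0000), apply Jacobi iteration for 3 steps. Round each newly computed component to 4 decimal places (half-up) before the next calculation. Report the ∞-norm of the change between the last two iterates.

Iteration 1:
  p = (-8 - (1)·0.0000 - (3)·0.0000) / (8) = -1.0000
  q = (-5 - (4)·0.0000 - (-1)·0.0000) / (7) = -0.7143
  r = (-10 - (3)·0.0000 - (-1)·0.0000) / (8) = -1.2500
Iteration 2:
  p = (-8 - (1)·-0.7143 - (3)·-1.2500) / (8) = -0.4420
  q = (-5 - (4)·-1.0000 - (-1)·-1.2500) / (7) = -0.3214
  r = (-10 - (3)·-1.0000 - (-1)·-0.7143) / (8) = -0.9643
Iteration 3:
  p = (-8 - (1)·-0.3214 - (3)·-0.9643) / (8) = -0.5982
  q = (-5 - (4)·-0.4420 - (-1)·-0.9643) / (7) = -0.5995
  r = (-10 - (3)·-0.4420 - (-1)·-0.3214) / (8) = -1.1244
Change: (-0.1562, -0.2781, -0.1601) → max |·| = 0.2781

0.2781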